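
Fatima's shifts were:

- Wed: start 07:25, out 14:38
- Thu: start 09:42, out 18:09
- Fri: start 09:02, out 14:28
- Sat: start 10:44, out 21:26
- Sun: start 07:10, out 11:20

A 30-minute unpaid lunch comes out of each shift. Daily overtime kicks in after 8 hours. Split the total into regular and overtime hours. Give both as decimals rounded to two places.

Regular 31.27 hours, overtime 2.20 hours

Wed: 07:25–14:38 = 7 h 13 min; less 30 min break → 6 h 43 min
Thu: 09:42–18:09 = 8 h 27 min; less 30 min break → 7 h 57 min
Fri: 09:02–14:28 = 5 h 26 min; less 30 min break → 4 h 56 min
Sat: 10:44–21:26 = 10 h 42 min; less 30 min break → 10 h 12 min
Sun: 07:10–11:20 = 4 h 10 min; less 30 min break → 3 h 40 min
Wed reg 6 h 43 min / OT 0 h 0 min; Thu reg 7 h 57 min / OT 0 h 0 min; Fri reg 4 h 56 min / OT 0 h 0 min; Sat reg 8 h 0 min / OT 2 h 12 min; Sun reg 3 h 40 min / OT 0 h 0 min.
Totals: regular 31 h 16 min, overtime 2 h 12 min.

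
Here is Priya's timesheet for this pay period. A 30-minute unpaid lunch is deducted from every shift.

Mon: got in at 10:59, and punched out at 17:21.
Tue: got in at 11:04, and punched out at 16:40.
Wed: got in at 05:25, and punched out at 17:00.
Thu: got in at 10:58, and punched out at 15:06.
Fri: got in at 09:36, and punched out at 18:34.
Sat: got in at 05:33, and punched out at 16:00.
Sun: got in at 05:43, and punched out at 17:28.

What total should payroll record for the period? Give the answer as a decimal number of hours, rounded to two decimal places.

Mon: 10:59–17:21 = 6 h 22 min; less 30 min break → 5 h 52 min
Tue: 11:04–16:40 = 5 h 36 min; less 30 min break → 5 h 6 min
Wed: 05:25–17:00 = 11 h 35 min; less 30 min break → 11 h 5 min
Thu: 10:58–15:06 = 4 h 8 min; less 30 min break → 3 h 38 min
Fri: 09:36–18:34 = 8 h 58 min; less 30 min break → 8 h 28 min
Sat: 05:33–16:00 = 10 h 27 min; less 30 min break → 9 h 57 min
Sun: 05:43–17:28 = 11 h 45 min; less 30 min break → 11 h 15 min
Total: 5 h 52 min + 5 h 6 min + 11 h 5 min + 3 h 38 min + 8 h 28 min + 9 h 57 min + 11 h 15 min = 55 h 21 min.

55.35 hours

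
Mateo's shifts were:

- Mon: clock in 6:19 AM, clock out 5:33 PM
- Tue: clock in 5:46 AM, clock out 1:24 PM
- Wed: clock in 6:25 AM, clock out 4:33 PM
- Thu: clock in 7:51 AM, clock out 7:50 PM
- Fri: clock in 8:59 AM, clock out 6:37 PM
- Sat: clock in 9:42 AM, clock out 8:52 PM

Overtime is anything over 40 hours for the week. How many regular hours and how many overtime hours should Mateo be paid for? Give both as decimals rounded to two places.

Regular 40.00 hours, overtime 21.78 hours

Mon: 6:19 AM–5:33 PM = 11 h 14 min
Tue: 5:46 AM–1:24 PM = 7 h 38 min
Wed: 6:25 AM–4:33 PM = 10 h 8 min
Thu: 7:51 AM–7:50 PM = 11 h 59 min
Fri: 8:59 AM–6:37 PM = 9 h 38 min
Sat: 9:42 AM–8:52 PM = 11 h 10 min
Total worked: 61 h 47 min = 61.78 h.
Threshold 40 h → overtime 21 h 47 min, regular 40 h 0 min.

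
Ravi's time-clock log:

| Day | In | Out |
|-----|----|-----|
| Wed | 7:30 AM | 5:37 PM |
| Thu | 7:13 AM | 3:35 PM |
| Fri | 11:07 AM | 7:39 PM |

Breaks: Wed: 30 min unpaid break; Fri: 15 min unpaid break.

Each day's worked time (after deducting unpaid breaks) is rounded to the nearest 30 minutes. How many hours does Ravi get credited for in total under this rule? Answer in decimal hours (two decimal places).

Wed: 7:30 AM–5:37 PM = 10 h 7 min − 30 min = 9 h 37 min → rounds to 9 h 30 min
Thu: 7:13 AM–3:35 PM = 8 h 22 min → rounds to 8 h 30 min
Fri: 11:07 AM–7:39 PM = 8 h 32 min − 15 min = 8 h 17 min → rounds to 8 h 30 min
Total credited: 26 h 30 min.

26.50 hours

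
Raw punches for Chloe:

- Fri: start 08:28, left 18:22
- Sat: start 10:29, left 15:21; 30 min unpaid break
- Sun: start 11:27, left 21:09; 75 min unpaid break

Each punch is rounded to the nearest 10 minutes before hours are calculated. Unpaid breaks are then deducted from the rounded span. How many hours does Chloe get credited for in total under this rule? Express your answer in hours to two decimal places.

Fri: in 08:28→08:30, out 18:22→18:20; 9 h 50 min
Sat: in 10:29→10:30, out 15:21→15:20; 4 h 50 min − 30 min = 4 h 20 min
Sun: in 11:27→11:30, out 21:09→21:10; 9 h 40 min − 75 min = 8 h 25 min
Total credited: 22 h 35 min.

22.58 hours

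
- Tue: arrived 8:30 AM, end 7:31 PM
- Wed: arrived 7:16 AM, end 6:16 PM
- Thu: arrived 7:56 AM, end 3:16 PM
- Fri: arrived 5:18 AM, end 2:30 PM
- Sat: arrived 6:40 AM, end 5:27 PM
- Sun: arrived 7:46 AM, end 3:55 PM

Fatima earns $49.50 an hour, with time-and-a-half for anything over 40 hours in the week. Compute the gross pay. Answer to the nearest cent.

Tue: 8:30 AM–7:31 PM = 11 h 1 min
Wed: 7:16 AM–6:16 PM = 11 h 0 min
Thu: 7:56 AM–3:16 PM = 7 h 20 min
Fri: 5:18 AM–2:30 PM = 9 h 12 min
Sat: 6:40 AM–5:27 PM = 10 h 47 min
Sun: 7:46 AM–3:55 PM = 8 h 9 min
Total worked: 57 h 29 min = 3449 min.
Regular 40 h 0 min = 2400 min at $49.50/h; overtime 17 h 29 min = 1049 min at $74.25/h.
Pay = (2400 × $49.50 + 1049 × $74.25) ÷ 60 = $3278.14.

$3278.14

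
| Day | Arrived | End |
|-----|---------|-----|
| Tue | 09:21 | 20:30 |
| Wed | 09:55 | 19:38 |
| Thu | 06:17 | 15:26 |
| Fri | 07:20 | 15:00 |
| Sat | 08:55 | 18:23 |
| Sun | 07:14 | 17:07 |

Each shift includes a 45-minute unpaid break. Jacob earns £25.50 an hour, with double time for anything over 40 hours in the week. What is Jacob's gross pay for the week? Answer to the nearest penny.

£1659.20

Tue: 09:21–20:30 = 11 h 9 min; less 45 min break → 10 h 24 min
Wed: 09:55–19:38 = 9 h 43 min; less 45 min break → 8 h 58 min
Thu: 06:17–15:26 = 9 h 9 min; less 45 min break → 8 h 24 min
Fri: 07:20–15:00 = 7 h 40 min; less 45 min break → 6 h 55 min
Sat: 08:55–18:23 = 9 h 28 min; less 45 min break → 8 h 43 min
Sun: 07:14–17:07 = 9 h 53 min; less 45 min break → 9 h 8 min
Total worked: 52 h 32 min = 3152 min.
Regular 40 h 0 min = 2400 min at £25.50/h; overtime 12 h 32 min = 752 min at £51.00/h.
Pay = (2400 × £25.50 + 752 × £51.00) ÷ 60 = £1659.20.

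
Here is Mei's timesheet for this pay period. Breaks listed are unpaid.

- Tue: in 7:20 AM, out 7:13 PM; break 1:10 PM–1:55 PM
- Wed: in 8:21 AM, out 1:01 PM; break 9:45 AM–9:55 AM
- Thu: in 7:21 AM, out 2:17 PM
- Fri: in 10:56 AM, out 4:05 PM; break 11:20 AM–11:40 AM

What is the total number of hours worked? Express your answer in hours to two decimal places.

27.38 hours

Tue: 7:20 AM–7:13 PM = 11 h 53 min; less 45 min break → 11 h 8 min
Wed: 8:21 AM–1:01 PM = 4 h 40 min; less 10 min break → 4 h 30 min
Thu: 7:21 AM–2:17 PM = 6 h 56 min
Fri: 10:56 AM–4:05 PM = 5 h 9 min; less 20 min break → 4 h 49 min
Total: 11 h 8 min + 4 h 30 min + 6 h 56 min + 4 h 49 min = 27 h 23 min.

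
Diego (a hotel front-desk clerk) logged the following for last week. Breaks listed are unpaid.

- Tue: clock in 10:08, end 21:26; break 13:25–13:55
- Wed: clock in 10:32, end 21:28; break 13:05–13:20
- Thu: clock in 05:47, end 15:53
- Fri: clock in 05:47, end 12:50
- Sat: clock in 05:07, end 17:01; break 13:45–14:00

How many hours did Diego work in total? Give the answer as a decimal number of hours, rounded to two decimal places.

50.28 hours

Tue: 10:08–21:26 = 11 h 18 min; less 30 min break → 10 h 48 min
Wed: 10:32–21:28 = 10 h 56 min; less 15 min break → 10 h 41 min
Thu: 05:47–15:53 = 10 h 6 min
Fri: 05:47–12:50 = 7 h 3 min
Sat: 05:07–17:01 = 11 h 54 min; less 15 min break → 11 h 39 min
Total: 10 h 48 min + 10 h 41 min + 10 h 6 min + 7 h 3 min + 11 h 39 min = 50 h 17 min.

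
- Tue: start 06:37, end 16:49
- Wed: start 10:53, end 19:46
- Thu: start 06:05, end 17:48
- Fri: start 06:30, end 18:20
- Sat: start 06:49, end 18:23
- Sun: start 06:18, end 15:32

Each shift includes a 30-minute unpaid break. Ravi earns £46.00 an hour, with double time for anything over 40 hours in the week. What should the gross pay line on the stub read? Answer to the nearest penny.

£3719.87

Tue: 06:37–16:49 = 10 h 12 min; less 30 min break → 9 h 42 min
Wed: 10:53–19:46 = 8 h 53 min; less 30 min break → 8 h 23 min
Thu: 06:05–17:48 = 11 h 43 min; less 30 min break → 11 h 13 min
Fri: 06:30–18:20 = 11 h 50 min; less 30 min break → 11 h 20 min
Sat: 06:49–18:23 = 11 h 34 min; less 30 min break → 11 h 4 min
Sun: 06:18–15:32 = 9 h 14 min; less 30 min break → 8 h 44 min
Total worked: 60 h 26 min = 3626 min.
Regular 40 h 0 min = 2400 min at £46.00/h; overtime 20 h 26 min = 1226 min at £92.00/h.
Pay = (2400 × £46.00 + 1226 × £92.00) ÷ 60 = £3719.87.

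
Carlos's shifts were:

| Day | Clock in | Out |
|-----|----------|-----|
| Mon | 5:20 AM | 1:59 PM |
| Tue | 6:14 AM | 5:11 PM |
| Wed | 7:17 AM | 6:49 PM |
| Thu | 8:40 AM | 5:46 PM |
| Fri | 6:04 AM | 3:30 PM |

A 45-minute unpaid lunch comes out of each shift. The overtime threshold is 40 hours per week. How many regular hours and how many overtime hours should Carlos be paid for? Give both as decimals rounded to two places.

Regular 40.00 hours, overtime 5.92 hours

Mon: 5:20 AM–1:59 PM = 8 h 39 min; less 45 min break → 7 h 54 min
Tue: 6:14 AM–5:11 PM = 10 h 57 min; less 45 min break → 10 h 12 min
Wed: 7:17 AM–6:49 PM = 11 h 32 min; less 45 min break → 10 h 47 min
Thu: 8:40 AM–5:46 PM = 9 h 6 min; less 45 min break → 8 h 21 min
Fri: 6:04 AM–3:30 PM = 9 h 26 min; less 45 min break → 8 h 41 min
Total worked: 45 h 55 min = 45.92 h.
Threshold 40 h → overtime 5 h 55 min, regular 40 h 0 min.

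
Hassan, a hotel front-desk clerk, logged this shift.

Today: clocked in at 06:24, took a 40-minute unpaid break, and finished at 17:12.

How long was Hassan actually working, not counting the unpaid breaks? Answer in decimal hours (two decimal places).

Today: 06:24–17:12 = 10 h 48 min; less 40 min break → 10 h 8 min

10.13 hours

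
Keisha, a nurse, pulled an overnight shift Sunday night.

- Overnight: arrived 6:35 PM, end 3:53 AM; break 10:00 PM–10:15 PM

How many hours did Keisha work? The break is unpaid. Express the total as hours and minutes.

Overnight: 6:35 PM → midnight = 5 h 25 min; midnight → 3:53 AM = 3 h 53 min; span 9 h 18 min; less 15 min break → 9 h 3 min

9 h 3 min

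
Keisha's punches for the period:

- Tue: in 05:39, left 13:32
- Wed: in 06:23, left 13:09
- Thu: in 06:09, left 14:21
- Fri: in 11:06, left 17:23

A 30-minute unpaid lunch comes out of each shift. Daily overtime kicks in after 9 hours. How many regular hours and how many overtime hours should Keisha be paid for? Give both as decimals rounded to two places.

Regular 27.13 hours, overtime 0.00 hours

Tue: 05:39–13:32 = 7 h 53 min; less 30 min break → 7 h 23 min
Wed: 06:23–13:09 = 6 h 46 min; less 30 min break → 6 h 16 min
Thu: 06:09–14:21 = 8 h 12 min; less 30 min break → 7 h 42 min
Fri: 11:06–17:23 = 6 h 17 min; less 30 min break → 5 h 47 min
Tue reg 7 h 23 min / OT 0 h 0 min; Wed reg 6 h 16 min / OT 0 h 0 min; Thu reg 7 h 42 min / OT 0 h 0 min; Fri reg 5 h 47 min / OT 0 h 0 min.
Totals: regular 27 h 8 min, overtime 0 h 0 min.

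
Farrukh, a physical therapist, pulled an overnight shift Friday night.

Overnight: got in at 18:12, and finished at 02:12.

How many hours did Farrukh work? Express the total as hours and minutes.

Overnight: 18:12 → midnight = 5 h 48 min; midnight → 02:12 = 2 h 12 min; span 8 h 0 min

8 h 0 min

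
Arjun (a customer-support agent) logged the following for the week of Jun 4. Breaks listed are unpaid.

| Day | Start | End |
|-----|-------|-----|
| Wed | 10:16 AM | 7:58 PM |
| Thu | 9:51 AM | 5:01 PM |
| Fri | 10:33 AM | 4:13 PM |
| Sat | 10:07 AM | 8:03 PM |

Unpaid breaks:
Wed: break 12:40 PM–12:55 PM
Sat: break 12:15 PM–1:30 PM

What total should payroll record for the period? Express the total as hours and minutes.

Wed: 10:16 AM–7:58 PM = 9 h 42 min; less 15 min break → 9 h 27 min
Thu: 9:51 AM–5:01 PM = 7 h 10 min
Fri: 10:33 AM–4:13 PM = 5 h 40 min
Sat: 10:07 AM–8:03 PM = 9 h 56 min; less 75 min break → 8 h 41 min
Total: 9 h 27 min + 7 h 10 min + 5 h 40 min + 8 h 41 min = 30 h 58 min.

30 h 58 min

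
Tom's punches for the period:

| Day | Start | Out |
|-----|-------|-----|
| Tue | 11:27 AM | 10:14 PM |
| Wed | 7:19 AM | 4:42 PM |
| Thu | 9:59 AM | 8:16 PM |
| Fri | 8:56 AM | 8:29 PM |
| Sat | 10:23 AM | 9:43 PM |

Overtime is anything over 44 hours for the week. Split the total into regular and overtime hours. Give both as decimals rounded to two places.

Regular 44.00 hours, overtime 9.33 hours

Tue: 11:27 AM–10:14 PM = 10 h 47 min
Wed: 7:19 AM–4:42 PM = 9 h 23 min
Thu: 9:59 AM–8:16 PM = 10 h 17 min
Fri: 8:56 AM–8:29 PM = 11 h 33 min
Sat: 10:23 AM–9:43 PM = 11 h 20 min
Total worked: 53 h 20 min = 53.33 h.
Threshold 44 h → overtime 9 h 20 min, regular 44 h 0 min.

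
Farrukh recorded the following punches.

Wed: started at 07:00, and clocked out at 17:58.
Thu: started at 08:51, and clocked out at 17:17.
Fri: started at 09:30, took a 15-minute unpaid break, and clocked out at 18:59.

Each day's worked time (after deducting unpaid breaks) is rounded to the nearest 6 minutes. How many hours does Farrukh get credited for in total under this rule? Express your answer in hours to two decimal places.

28.60 hours

Wed: 07:00–17:58 = 10 h 58 min → rounds to 11 h 0 min
Thu: 08:51–17:17 = 8 h 26 min → rounds to 8 h 24 min
Fri: 09:30–18:59 = 9 h 29 min − 15 min = 9 h 14 min → rounds to 9 h 12 min
Total credited: 28 h 36 min.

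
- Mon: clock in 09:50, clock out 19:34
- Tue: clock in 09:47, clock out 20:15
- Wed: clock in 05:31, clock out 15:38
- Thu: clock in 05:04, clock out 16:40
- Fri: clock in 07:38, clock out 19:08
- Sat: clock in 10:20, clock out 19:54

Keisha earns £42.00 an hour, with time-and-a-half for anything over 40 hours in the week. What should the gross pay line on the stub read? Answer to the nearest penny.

Mon: 09:50–19:34 = 9 h 44 min
Tue: 09:47–20:15 = 10 h 28 min
Wed: 05:31–15:38 = 10 h 7 min
Thu: 05:04–16:40 = 11 h 36 min
Fri: 07:38–19:08 = 11 h 30 min
Sat: 10:20–19:54 = 9 h 34 min
Total worked: 62 h 59 min = 3779 min.
Regular 40 h 0 min = 2400 min at £42.00/h; overtime 22 h 59 min = 1379 min at £63.00/h.
Pay = (2400 × £42.00 + 1379 × £63.00) ÷ 60 = £3127.95.

£3127.95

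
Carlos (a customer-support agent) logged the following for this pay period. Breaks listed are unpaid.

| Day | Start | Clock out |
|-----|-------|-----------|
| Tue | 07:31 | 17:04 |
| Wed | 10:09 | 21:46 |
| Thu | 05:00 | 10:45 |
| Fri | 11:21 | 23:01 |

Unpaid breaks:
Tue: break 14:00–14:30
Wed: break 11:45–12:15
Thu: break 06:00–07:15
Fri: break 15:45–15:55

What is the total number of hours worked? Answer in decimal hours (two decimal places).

36.17 hours

Tue: 07:31–17:04 = 9 h 33 min; less 30 min break → 9 h 3 min
Wed: 10:09–21:46 = 11 h 37 min; less 30 min break → 11 h 7 min
Thu: 05:00–10:45 = 5 h 45 min; less 75 min break → 4 h 30 min
Fri: 11:21–23:01 = 11 h 40 min; less 10 min break → 11 h 30 min
Total: 9 h 3 min + 11 h 7 min + 4 h 30 min + 11 h 30 min = 36 h 10 min.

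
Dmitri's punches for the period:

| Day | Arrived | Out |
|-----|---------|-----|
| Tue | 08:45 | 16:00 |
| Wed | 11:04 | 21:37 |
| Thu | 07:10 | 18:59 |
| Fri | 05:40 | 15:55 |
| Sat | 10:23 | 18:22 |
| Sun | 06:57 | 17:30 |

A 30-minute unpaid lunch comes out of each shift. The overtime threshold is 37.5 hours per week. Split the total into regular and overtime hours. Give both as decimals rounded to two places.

Tue: 08:45–16:00 = 7 h 15 min; less 30 min break → 6 h 45 min
Wed: 11:04–21:37 = 10 h 33 min; less 30 min break → 10 h 3 min
Thu: 07:10–18:59 = 11 h 49 min; less 30 min break → 11 h 19 min
Fri: 05:40–15:55 = 10 h 15 min; less 30 min break → 9 h 45 min
Sat: 10:23–18:22 = 7 h 59 min; less 30 min break → 7 h 29 min
Sun: 06:57–17:30 = 10 h 33 min; less 30 min break → 10 h 3 min
Total worked: 55 h 24 min = 55.40 h.
Threshold 37.5 h → overtime 17 h 54 min, regular 37 h 30 min.

Regular 37.50 hours, overtime 17.90 hours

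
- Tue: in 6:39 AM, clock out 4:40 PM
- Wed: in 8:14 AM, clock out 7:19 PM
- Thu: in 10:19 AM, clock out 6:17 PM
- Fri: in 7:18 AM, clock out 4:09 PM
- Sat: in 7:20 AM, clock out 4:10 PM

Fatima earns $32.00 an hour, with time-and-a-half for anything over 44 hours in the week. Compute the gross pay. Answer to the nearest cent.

$1540.00

Tue: 6:39 AM–4:40 PM = 10 h 1 min
Wed: 8:14 AM–7:19 PM = 11 h 5 min
Thu: 10:19 AM–6:17 PM = 7 h 58 min
Fri: 7:18 AM–4:09 PM = 8 h 51 min
Sat: 7:20 AM–4:10 PM = 8 h 50 min
Total worked: 46 h 45 min = 2805 min.
Regular 44 h 0 min = 2640 min at $32.00/h; overtime 2 h 45 min = 165 min at $48.00/h.
Pay = (2640 × $32.00 + 165 × $48.00) ÷ 60 = $1540.00.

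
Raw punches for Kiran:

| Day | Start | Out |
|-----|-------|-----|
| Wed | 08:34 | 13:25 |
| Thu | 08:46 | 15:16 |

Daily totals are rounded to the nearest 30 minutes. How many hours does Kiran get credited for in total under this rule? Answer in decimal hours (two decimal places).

11.50 hours

Wed: 08:34–13:25 = 4 h 51 min → rounds to 5 h 0 min
Thu: 08:46–15:16 = 6 h 30 min → rounds to 6 h 30 min
Total credited: 11 h 30 min.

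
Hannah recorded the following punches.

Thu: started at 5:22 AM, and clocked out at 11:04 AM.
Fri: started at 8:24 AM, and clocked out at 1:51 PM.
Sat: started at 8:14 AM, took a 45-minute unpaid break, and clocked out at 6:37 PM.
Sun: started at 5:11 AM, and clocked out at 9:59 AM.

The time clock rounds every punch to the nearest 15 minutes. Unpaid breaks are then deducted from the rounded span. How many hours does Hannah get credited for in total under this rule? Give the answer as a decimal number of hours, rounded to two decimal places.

25.25 hours

Thu: in 5:22 AM→5:15 AM, out 11:04 AM→11:00 AM; 5 h 45 min
Fri: in 8:24 AM→8:30 AM, out 1:51 PM→1:45 PM; 5 h 15 min
Sat: in 8:14 AM→8:15 AM, out 6:37 PM→6:30 PM; 10 h 15 min − 45 min = 9 h 30 min
Sun: in 5:11 AM→5:15 AM, out 9:59 AM→10:00 AM; 4 h 45 min
Total credited: 25 h 15 min.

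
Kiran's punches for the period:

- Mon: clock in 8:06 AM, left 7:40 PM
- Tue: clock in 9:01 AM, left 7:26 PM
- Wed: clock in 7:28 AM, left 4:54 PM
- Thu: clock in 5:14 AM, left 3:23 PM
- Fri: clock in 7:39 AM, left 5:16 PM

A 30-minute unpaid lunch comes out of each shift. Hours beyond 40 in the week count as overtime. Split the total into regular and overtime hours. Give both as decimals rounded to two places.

Mon: 8:06 AM–7:40 PM = 11 h 34 min; less 30 min break → 11 h 4 min
Tue: 9:01 AM–7:26 PM = 10 h 25 min; less 30 min break → 9 h 55 min
Wed: 7:28 AM–4:54 PM = 9 h 26 min; less 30 min break → 8 h 56 min
Thu: 5:14 AM–3:23 PM = 10 h 9 min; less 30 min break → 9 h 39 min
Fri: 7:39 AM–5:16 PM = 9 h 37 min; less 30 min break → 9 h 7 min
Total worked: 48 h 41 min = 48.68 h.
Threshold 40 h → overtime 8 h 41 min, regular 40 h 0 min.

Regular 40.00 hours, overtime 8.68 hours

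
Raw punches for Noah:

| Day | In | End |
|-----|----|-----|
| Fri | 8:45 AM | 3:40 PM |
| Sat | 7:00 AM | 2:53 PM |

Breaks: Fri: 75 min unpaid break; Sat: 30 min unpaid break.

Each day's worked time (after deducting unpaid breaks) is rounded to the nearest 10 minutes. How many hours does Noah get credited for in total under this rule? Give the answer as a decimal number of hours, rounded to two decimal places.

13.00 hours

Fri: 8:45 AM–3:40 PM = 6 h 55 min − 75 min = 5 h 40 min → rounds to 5 h 40 min
Sat: 7:00 AM–2:53 PM = 7 h 53 min − 30 min = 7 h 23 min → rounds to 7 h 20 min
Total credited: 13 h 0 min.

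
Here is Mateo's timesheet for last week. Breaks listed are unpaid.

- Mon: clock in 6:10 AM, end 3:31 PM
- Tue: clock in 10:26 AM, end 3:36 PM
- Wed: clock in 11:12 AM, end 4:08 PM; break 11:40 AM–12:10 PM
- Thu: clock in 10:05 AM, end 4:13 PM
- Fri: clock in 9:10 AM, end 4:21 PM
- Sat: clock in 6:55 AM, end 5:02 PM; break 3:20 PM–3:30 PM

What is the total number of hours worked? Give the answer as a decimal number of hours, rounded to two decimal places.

Mon: 6:10 AM–3:31 PM = 9 h 21 min
Tue: 10:26 AM–3:36 PM = 5 h 10 min
Wed: 11:12 AM–4:08 PM = 4 h 56 min; less 30 min break → 4 h 26 min
Thu: 10:05 AM–4:13 PM = 6 h 8 min
Fri: 9:10 AM–4:21 PM = 7 h 11 min
Sat: 6:55 AM–5:02 PM = 10 h 7 min; less 10 min break → 9 h 57 min
Total: 9 h 21 min + 5 h 10 min + 4 h 26 min + 6 h 8 min + 7 h 11 min + 9 h 57 min = 42 h 13 min.

42.22 hours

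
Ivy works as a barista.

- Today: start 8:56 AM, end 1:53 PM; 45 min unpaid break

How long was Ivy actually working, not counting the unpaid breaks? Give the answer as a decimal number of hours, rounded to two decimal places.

4.20 hours

Today: 8:56 AM–1:53 PM = 4 h 57 min; less 45 min break → 4 h 12 min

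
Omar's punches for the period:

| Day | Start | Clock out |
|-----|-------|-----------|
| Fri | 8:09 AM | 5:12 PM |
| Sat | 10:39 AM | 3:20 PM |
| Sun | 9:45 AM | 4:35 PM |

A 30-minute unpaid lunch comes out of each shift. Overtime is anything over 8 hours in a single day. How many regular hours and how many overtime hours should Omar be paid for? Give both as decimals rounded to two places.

Regular 18.52 hours, overtime 0.55 hours

Fri: 8:09 AM–5:12 PM = 9 h 3 min; less 30 min break → 8 h 33 min
Sat: 10:39 AM–3:20 PM = 4 h 41 min; less 30 min break → 4 h 11 min
Sun: 9:45 AM–4:35 PM = 6 h 50 min; less 30 min break → 6 h 20 min
Fri reg 8 h 0 min / OT 0 h 33 min; Sat reg 4 h 11 min / OT 0 h 0 min; Sun reg 6 h 20 min / OT 0 h 0 min.
Totals: regular 18 h 31 min, overtime 0 h 33 min.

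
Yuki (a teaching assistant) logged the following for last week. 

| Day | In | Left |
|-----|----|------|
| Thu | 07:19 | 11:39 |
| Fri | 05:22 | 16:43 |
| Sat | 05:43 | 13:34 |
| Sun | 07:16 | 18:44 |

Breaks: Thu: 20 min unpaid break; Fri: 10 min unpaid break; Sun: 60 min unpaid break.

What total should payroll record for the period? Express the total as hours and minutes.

33 h 30 min

Thu: 07:19–11:39 = 4 h 20 min; less 20 min break → 4 h 0 min
Fri: 05:22–16:43 = 11 h 21 min; less 10 min break → 11 h 11 min
Sat: 05:43–13:34 = 7 h 51 min
Sun: 07:16–18:44 = 11 h 28 min; less 60 min break → 10 h 28 min
Total: 4 h 0 min + 11 h 11 min + 7 h 51 min + 10 h 28 min = 33 h 30 min.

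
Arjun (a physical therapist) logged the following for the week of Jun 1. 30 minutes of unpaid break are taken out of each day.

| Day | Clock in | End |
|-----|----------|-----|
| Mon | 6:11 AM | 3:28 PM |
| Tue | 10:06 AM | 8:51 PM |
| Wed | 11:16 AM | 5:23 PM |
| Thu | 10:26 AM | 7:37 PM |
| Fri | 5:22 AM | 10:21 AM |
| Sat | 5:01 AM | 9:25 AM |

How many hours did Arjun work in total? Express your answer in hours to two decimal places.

Mon: 6:11 AM–3:28 PM = 9 h 17 min; less 30 min break → 8 h 47 min
Tue: 10:06 AM–8:51 PM = 10 h 45 min; less 30 min break → 10 h 15 min
Wed: 11:16 AM–5:23 PM = 6 h 7 min; less 30 min break → 5 h 37 min
Thu: 10:26 AM–7:37 PM = 9 h 11 min; less 30 min break → 8 h 41 min
Fri: 5:22 AM–10:21 AM = 4 h 59 min; less 30 min break → 4 h 29 min
Sat: 5:01 AM–9:25 AM = 4 h 24 min; less 30 min break → 3 h 54 min
Total: 8 h 47 min + 10 h 15 min + 5 h 37 min + 8 h 41 min + 4 h 29 min + 3 h 54 min = 41 h 43 min.

41.72 hours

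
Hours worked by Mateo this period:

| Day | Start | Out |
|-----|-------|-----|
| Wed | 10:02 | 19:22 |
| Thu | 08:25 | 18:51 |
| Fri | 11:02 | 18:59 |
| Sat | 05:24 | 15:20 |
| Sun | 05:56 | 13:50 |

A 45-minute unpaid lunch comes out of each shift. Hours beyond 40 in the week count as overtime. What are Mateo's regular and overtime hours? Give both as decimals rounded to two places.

Regular 40.00 hours, overtime 1.80 hours

Wed: 10:02–19:22 = 9 h 20 min; less 45 min break → 8 h 35 min
Thu: 08:25–18:51 = 10 h 26 min; less 45 min break → 9 h 41 min
Fri: 11:02–18:59 = 7 h 57 min; less 45 min break → 7 h 12 min
Sat: 05:24–15:20 = 9 h 56 min; less 45 min break → 9 h 11 min
Sun: 05:56–13:50 = 7 h 54 min; less 45 min break → 7 h 9 min
Total worked: 41 h 48 min = 41.80 h.
Threshold 40 h → overtime 1 h 48 min, regular 40 h 0 min.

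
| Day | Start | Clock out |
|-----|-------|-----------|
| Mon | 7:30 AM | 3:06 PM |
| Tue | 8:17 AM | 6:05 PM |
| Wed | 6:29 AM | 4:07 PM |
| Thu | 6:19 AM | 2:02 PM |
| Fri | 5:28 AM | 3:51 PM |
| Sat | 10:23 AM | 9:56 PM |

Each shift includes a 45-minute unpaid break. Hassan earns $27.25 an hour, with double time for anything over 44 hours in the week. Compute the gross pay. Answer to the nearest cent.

Mon: 7:30 AM–3:06 PM = 7 h 36 min; less 45 min break → 6 h 51 min
Tue: 8:17 AM–6:05 PM = 9 h 48 min; less 45 min break → 9 h 3 min
Wed: 6:29 AM–4:07 PM = 9 h 38 min; less 45 min break → 8 h 53 min
Thu: 6:19 AM–2:02 PM = 7 h 43 min; less 45 min break → 6 h 58 min
Fri: 5:28 AM–3:51 PM = 10 h 23 min; less 45 min break → 9 h 38 min
Sat: 10:23 AM–9:56 PM = 11 h 33 min; less 45 min break → 10 h 48 min
Total worked: 52 h 11 min = 3131 min.
Regular 44 h 0 min = 2640 min at $27.25/h; overtime 8 h 11 min = 491 min at $54.50/h.
Pay = (2640 × $27.25 + 491 × $54.50) ÷ 60 = $1644.99.

$1644.99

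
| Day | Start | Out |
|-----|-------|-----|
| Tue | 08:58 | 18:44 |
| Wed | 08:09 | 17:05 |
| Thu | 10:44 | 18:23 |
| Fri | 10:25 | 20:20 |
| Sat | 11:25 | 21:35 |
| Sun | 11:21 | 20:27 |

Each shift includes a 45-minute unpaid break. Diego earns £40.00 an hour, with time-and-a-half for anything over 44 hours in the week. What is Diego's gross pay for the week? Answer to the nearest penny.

£2182.00

Tue: 08:58–18:44 = 9 h 46 min; less 45 min break → 9 h 1 min
Wed: 08:09–17:05 = 8 h 56 min; less 45 min break → 8 h 11 min
Thu: 10:44–18:23 = 7 h 39 min; less 45 min break → 6 h 54 min
Fri: 10:25–20:20 = 9 h 55 min; less 45 min break → 9 h 10 min
Sat: 11:25–21:35 = 10 h 10 min; less 45 min break → 9 h 25 min
Sun: 11:21–20:27 = 9 h 6 min; less 45 min break → 8 h 21 min
Total worked: 51 h 2 min = 3062 min.
Regular 44 h 0 min = 2640 min at £40.00/h; overtime 7 h 2 min = 422 min at £60.00/h.
Pay = (2640 × £40.00 + 422 × £60.00) ÷ 60 = £2182.00.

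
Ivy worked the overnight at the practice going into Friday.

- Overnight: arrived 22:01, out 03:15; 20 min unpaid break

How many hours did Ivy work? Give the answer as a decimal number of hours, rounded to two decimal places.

Overnight: 22:01 → midnight = 1 h 59 min; midnight → 03:15 = 3 h 15 min; span 5 h 14 min; less 20 min break → 4 h 54 min

4.90 hours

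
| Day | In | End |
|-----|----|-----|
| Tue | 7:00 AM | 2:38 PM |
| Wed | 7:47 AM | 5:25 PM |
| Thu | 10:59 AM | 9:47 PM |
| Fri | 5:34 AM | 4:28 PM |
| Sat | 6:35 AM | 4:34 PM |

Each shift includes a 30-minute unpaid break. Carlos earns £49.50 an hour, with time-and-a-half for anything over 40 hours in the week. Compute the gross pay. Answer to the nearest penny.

Tue: 7:00 AM–2:38 PM = 7 h 38 min; less 30 min break → 7 h 8 min
Wed: 7:47 AM–5:25 PM = 9 h 38 min; less 30 min break → 9 h 8 min
Thu: 10:59 AM–9:47 PM = 10 h 48 min; less 30 min break → 10 h 18 min
Fri: 5:34 AM–4:28 PM = 10 h 54 min; less 30 min break → 10 h 24 min
Sat: 6:35 AM–4:34 PM = 9 h 59 min; less 30 min break → 9 h 29 min
Total worked: 46 h 27 min = 2787 min.
Regular 40 h 0 min = 2400 min at £49.50/h; overtime 6 h 27 min = 387 min at £74.25/h.
Pay = (2400 × £49.50 + 387 × £74.25) ÷ 60 = £2458.91.

£2458.91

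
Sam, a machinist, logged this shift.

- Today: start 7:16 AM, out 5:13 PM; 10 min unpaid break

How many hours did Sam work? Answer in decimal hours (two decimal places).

Today: 7:16 AM–5:13 PM = 9 h 57 min; less 10 min break → 9 h 47 min

9.78 hours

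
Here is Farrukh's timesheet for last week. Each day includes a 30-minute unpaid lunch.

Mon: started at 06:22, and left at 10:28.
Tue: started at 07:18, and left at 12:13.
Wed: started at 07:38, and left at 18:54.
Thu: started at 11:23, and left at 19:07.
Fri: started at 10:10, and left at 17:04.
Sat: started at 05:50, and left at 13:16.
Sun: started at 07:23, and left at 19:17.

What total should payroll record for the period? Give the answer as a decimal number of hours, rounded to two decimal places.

50.75 hours

Mon: 06:22–10:28 = 4 h 6 min; less 30 min break → 3 h 36 min
Tue: 07:18–12:13 = 4 h 55 min; less 30 min break → 4 h 25 min
Wed: 07:38–18:54 = 11 h 16 min; less 30 min break → 10 h 46 min
Thu: 11:23–19:07 = 7 h 44 min; less 30 min break → 7 h 14 min
Fri: 10:10–17:04 = 6 h 54 min; less 30 min break → 6 h 24 min
Sat: 05:50–13:16 = 7 h 26 min; less 30 min break → 6 h 56 min
Sun: 07:23–19:17 = 11 h 54 min; less 30 min break → 11 h 24 min
Total: 3 h 36 min + 4 h 25 min + 10 h 46 min + 7 h 14 min + 6 h 24 min + 6 h 56 min + 11 h 24 min = 50 h 45 min.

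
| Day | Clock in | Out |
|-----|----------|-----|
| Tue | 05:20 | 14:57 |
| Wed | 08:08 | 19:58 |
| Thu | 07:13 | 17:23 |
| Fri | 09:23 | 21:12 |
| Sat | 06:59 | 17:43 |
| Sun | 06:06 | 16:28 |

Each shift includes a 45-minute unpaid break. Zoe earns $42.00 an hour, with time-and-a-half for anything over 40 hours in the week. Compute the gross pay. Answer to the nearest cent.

Tue: 05:20–14:57 = 9 h 37 min; less 45 min break → 8 h 52 min
Wed: 08:08–19:58 = 11 h 50 min; less 45 min break → 11 h 5 min
Thu: 07:13–17:23 = 10 h 10 min; less 45 min break → 9 h 25 min
Fri: 09:23–21:12 = 11 h 49 min; less 45 min break → 11 h 4 min
Sat: 06:59–17:43 = 10 h 44 min; less 45 min break → 9 h 59 min
Sun: 06:06–16:28 = 10 h 22 min; less 45 min break → 9 h 37 min
Total worked: 60 h 2 min = 3602 min.
Regular 40 h 0 min = 2400 min at $42.00/h; overtime 20 h 2 min = 1202 min at $63.00/h.
Pay = (2400 × $42.00 + 1202 × $63.00) ÷ 60 = $2942.10.

$2942.10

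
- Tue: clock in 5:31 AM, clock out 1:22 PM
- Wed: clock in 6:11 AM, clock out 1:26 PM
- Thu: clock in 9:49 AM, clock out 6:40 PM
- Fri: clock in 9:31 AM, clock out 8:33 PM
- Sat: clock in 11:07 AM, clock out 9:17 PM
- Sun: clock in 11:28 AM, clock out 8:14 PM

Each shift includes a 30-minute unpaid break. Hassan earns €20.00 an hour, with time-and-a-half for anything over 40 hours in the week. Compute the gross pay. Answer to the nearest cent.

Tue: 5:31 AM–1:22 PM = 7 h 51 min; less 30 min break → 7 h 21 min
Wed: 6:11 AM–1:26 PM = 7 h 15 min; less 30 min break → 6 h 45 min
Thu: 9:49 AM–6:40 PM = 8 h 51 min; less 30 min break → 8 h 21 min
Fri: 9:31 AM–8:33 PM = 11 h 2 min; less 30 min break → 10 h 32 min
Sat: 11:07 AM–9:17 PM = 10 h 10 min; less 30 min break → 9 h 40 min
Sun: 11:28 AM–8:14 PM = 8 h 46 min; less 30 min break → 8 h 16 min
Total worked: 50 h 55 min = 3055 min.
Regular 40 h 0 min = 2400 min at €20.00/h; overtime 10 h 55 min = 655 min at €30.00/h.
Pay = (2400 × €20.00 + 655 × €30.00) ÷ 60 = €1127.50.

€1127.50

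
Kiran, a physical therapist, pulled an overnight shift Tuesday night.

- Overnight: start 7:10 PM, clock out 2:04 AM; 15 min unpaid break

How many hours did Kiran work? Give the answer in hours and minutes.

Overnight: 7:10 PM → midnight = 4 h 50 min; midnight → 2:04 AM = 2 h 4 min; span 6 h 54 min; less 15 min break → 6 h 39 min

6 h 39 min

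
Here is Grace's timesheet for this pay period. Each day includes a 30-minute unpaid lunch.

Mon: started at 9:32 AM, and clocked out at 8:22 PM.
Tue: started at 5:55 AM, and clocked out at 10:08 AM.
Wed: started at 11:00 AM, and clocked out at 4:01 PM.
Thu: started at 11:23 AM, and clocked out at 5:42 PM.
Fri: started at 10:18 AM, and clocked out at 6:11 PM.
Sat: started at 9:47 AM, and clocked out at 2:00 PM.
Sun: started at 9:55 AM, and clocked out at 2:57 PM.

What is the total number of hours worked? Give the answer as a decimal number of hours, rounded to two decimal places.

Mon: 9:32 AM–8:22 PM = 10 h 50 min; less 30 min break → 10 h 20 min
Tue: 5:55 AM–10:08 AM = 4 h 13 min; less 30 min break → 3 h 43 min
Wed: 11:00 AM–4:01 PM = 5 h 1 min; less 30 min break → 4 h 31 min
Thu: 11:23 AM–5:42 PM = 6 h 19 min; less 30 min break → 5 h 49 min
Fri: 10:18 AM–6:11 PM = 7 h 53 min; less 30 min break → 7 h 23 min
Sat: 9:47 AM–2:00 PM = 4 h 13 min; less 30 min break → 3 h 43 min
Sun: 9:55 AM–2:57 PM = 5 h 2 min; less 30 min break → 4 h 32 min
Total: 10 h 20 min + 3 h 43 min + 4 h 31 min + 5 h 49 min + 7 h 23 min + 3 h 43 min + 4 h 32 min = 40 h 1 min.

40.02 hours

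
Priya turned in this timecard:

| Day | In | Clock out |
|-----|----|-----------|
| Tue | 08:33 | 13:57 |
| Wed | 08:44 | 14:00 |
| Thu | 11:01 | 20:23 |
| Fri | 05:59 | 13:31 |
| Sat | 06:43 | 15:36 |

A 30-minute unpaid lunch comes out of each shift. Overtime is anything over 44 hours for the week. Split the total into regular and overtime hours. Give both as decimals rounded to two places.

Tue: 08:33–13:57 = 5 h 24 min; less 30 min break → 4 h 54 min
Wed: 08:44–14:00 = 5 h 16 min; less 30 min break → 4 h 46 min
Thu: 11:01–20:23 = 9 h 22 min; less 30 min break → 8 h 52 min
Fri: 05:59–13:31 = 7 h 32 min; less 30 min break → 7 h 2 min
Sat: 06:43–15:36 = 8 h 53 min; less 30 min break → 8 h 23 min
Total worked: 33 h 57 min = 33.95 h.
Threshold 44 h → overtime 0 h 0 min, regular 33 h 57 min.

Regular 33.95 hours, overtime 0.00 hours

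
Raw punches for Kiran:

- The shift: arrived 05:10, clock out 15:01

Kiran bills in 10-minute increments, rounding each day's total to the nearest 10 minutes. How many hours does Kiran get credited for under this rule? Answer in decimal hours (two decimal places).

9.83 hours

The shift: 05:10–15:01 = 9 h 51 min → rounds to 9 h 50 min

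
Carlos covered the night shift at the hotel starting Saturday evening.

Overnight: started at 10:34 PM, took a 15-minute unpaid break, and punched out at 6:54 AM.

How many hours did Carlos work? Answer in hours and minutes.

Overnight: 10:34 PM → midnight = 1 h 26 min; midnight → 6:54 AM = 6 h 54 min; span 8 h 20 min; less 15 min break → 8 h 5 min

8 h 5 min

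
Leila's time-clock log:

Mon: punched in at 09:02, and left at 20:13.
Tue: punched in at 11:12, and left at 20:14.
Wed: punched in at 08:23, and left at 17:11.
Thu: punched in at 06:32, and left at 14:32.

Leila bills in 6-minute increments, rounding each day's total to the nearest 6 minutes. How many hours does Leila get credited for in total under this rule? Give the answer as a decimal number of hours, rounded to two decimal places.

37.00 hours

Mon: 09:02–20:13 = 11 h 11 min → rounds to 11 h 12 min
Tue: 11:12–20:14 = 9 h 2 min → rounds to 9 h 0 min
Wed: 08:23–17:11 = 8 h 48 min → rounds to 8 h 48 min
Thu: 06:32–14:32 = 8 h 0 min → rounds to 8 h 0 min
Total credited: 37 h 0 min.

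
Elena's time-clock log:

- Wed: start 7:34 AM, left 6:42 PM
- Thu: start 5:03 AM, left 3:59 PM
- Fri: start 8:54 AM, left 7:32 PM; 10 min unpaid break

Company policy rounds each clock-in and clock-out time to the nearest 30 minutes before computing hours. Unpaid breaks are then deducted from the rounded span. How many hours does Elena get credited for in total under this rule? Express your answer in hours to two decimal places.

32.33 hours

Wed: in 7:34 AM→7:30 AM, out 6:42 PM→6:30 PM; 11 h 0 min
Thu: in 5:03 AM→5:00 AM, out 3:59 PM→4:00 PM; 11 h 0 min
Fri: in 8:54 AM→9:00 AM, out 7:32 PM→7:30 PM; 10 h 30 min − 10 min = 10 h 20 min
Total credited: 32 h 20 min.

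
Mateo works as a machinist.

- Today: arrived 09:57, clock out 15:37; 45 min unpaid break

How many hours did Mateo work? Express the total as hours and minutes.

Today: 09:57–15:37 = 5 h 40 min; less 45 min break → 4 h 55 min

4 h 55 min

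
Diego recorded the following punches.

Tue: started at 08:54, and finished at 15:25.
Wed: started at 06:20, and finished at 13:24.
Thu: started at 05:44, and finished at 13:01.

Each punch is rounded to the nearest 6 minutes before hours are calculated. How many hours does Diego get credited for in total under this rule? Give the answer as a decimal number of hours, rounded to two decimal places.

Tue: in 08:54→08:54, out 15:25→15:24; 6 h 30 min
Wed: in 06:20→06:18, out 13:24→13:24; 7 h 6 min
Thu: in 05:44→05:42, out 13:01→13:00; 7 h 18 min
Total credited: 20 h 54 min.

20.90 hours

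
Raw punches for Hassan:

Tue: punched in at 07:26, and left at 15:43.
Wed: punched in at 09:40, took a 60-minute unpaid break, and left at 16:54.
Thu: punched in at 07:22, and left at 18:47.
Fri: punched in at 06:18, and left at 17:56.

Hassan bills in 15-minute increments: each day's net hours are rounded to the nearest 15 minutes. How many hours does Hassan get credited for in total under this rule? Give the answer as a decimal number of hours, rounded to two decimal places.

Tue: 07:26–15:43 = 8 h 17 min → rounds to 8 h 15 min
Wed: 09:40–16:54 = 7 h 14 min − 60 min = 6 h 14 min → rounds to 6 h 15 min
Thu: 07:22–18:47 = 11 h 25 min → rounds to 11 h 30 min
Fri: 06:18–17:56 = 11 h 38 min → rounds to 11 h 45 min
Total credited: 37 h 45 min.

37.75 hours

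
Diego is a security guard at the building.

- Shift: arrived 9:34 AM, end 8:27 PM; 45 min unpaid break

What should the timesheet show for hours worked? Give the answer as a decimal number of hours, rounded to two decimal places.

Shift: 9:34 AM–8:27 PM = 10 h 53 min; less 45 min break → 10 h 8 min

10.13 hours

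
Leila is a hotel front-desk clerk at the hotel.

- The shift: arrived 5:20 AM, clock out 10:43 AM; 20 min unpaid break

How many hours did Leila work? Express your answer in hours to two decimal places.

The shift: 5:20 AM–10:43 AM = 5 h 23 min; less 20 min break → 5 h 3 min

5.05 hours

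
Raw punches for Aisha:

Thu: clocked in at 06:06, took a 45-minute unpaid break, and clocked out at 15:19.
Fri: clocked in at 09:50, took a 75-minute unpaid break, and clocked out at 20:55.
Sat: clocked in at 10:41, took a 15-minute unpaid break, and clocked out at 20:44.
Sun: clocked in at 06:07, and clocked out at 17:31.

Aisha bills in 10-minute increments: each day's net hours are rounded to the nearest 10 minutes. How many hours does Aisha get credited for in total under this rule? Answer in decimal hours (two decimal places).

Thu: 06:06–15:19 = 9 h 13 min − 45 min = 8 h 28 min → rounds to 8 h 30 min
Fri: 09:50–20:55 = 11 h 5 min − 75 min = 9 h 50 min → rounds to 9 h 50 min
Sat: 10:41–20:44 = 10 h 3 min − 15 min = 9 h 48 min → rounds to 9 h 50 min
Sun: 06:07–17:31 = 11 h 24 min → rounds to 11 h 20 min
Total credited: 39 h 30 min.

39.50 hours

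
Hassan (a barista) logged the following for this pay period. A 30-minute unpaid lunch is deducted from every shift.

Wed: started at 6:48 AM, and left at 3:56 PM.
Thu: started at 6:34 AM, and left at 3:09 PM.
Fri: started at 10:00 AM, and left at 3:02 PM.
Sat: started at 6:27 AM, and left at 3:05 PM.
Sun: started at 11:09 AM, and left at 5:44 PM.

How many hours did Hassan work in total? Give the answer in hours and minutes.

35 h 28 min

Wed: 6:48 AM–3:56 PM = 9 h 8 min; less 30 min break → 8 h 38 min
Thu: 6:34 AM–3:09 PM = 8 h 35 min; less 30 min break → 8 h 5 min
Fri: 10:00 AM–3:02 PM = 5 h 2 min; less 30 min break → 4 h 32 min
Sat: 6:27 AM–3:05 PM = 8 h 38 min; less 30 min break → 8 h 8 min
Sun: 11:09 AM–5:44 PM = 6 h 35 min; less 30 min break → 6 h 5 min
Total: 8 h 38 min + 8 h 5 min + 4 h 32 min + 8 h 8 min + 6 h 5 min = 35 h 28 min.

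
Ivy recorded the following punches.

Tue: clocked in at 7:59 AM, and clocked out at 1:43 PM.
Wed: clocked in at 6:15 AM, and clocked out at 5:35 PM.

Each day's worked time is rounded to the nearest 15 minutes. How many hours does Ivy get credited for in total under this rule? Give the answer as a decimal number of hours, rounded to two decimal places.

Tue: 7:59 AM–1:43 PM = 5 h 44 min → rounds to 5 h 45 min
Wed: 6:15 AM–5:35 PM = 11 h 20 min → rounds to 11 h 15 min
Total credited: 17 h 0 min.

17.00 hours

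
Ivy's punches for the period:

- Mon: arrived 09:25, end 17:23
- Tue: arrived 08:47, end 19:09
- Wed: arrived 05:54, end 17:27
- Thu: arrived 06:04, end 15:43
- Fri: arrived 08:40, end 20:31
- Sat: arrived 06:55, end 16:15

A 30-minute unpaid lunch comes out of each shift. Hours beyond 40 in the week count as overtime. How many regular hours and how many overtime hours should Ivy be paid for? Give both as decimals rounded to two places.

Regular 40.00 hours, overtime 17.72 hours

Mon: 09:25–17:23 = 7 h 58 min; less 30 min break → 7 h 28 min
Tue: 08:47–19:09 = 10 h 22 min; less 30 min break → 9 h 52 min
Wed: 05:54–17:27 = 11 h 33 min; less 30 min break → 11 h 3 min
Thu: 06:04–15:43 = 9 h 39 min; less 30 min break → 9 h 9 min
Fri: 08:40–20:31 = 11 h 51 min; less 30 min break → 11 h 21 min
Sat: 06:55–16:15 = 9 h 20 min; less 30 min break → 8 h 50 min
Total worked: 57 h 43 min = 57.72 h.
Threshold 40 h → overtime 17 h 43 min, regular 40 h 0 min.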